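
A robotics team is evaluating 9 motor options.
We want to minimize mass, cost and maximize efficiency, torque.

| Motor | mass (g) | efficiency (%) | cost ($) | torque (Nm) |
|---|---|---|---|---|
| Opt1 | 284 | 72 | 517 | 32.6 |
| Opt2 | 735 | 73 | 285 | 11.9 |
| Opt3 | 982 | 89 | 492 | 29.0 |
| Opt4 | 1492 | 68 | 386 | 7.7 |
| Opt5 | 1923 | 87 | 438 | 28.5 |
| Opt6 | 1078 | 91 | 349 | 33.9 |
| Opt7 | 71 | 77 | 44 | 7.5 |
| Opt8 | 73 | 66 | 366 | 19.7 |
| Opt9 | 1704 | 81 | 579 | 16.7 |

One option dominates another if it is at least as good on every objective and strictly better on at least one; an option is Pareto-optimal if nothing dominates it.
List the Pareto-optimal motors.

Opt1: not dominated.
Opt2: not dominated.
Opt3: not dominated.
Opt4: dominated by Opt2 (mass 735≤1492, efficiency 73≥68, cost 285≤386, torque 11.9≥7.7).
Opt5: dominated by Opt6 (mass 1078≤1923, efficiency 91≥87, cost 349≤438, torque 33.9≥28.5).
Opt6: not dominated (best efficiency).
Opt7: not dominated (best mass).
Opt8: not dominated.
Opt9: dominated by Opt3 (mass 982≤1704, efficiency 89≥81, cost 492≤579, torque 29.0≥16.7).

Opt1, Opt2, Opt3, Opt6, Opt7, Opt8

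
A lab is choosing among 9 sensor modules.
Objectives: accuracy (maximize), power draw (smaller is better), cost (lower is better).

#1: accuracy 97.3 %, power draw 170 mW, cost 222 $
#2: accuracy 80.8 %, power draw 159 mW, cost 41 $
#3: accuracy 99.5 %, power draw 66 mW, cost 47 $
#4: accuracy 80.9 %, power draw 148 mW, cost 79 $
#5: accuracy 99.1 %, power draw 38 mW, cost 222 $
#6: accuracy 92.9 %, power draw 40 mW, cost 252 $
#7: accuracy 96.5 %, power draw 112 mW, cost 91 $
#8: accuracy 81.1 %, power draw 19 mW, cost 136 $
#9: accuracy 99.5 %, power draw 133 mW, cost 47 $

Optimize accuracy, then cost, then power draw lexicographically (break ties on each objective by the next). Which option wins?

#3

First maximize accuracy: best is 99.5, kept {#3, #9}.
Then minimize cost: best is 47, kept {#3, #9}.
Then minimize power draw: best is 66, kept {#3}.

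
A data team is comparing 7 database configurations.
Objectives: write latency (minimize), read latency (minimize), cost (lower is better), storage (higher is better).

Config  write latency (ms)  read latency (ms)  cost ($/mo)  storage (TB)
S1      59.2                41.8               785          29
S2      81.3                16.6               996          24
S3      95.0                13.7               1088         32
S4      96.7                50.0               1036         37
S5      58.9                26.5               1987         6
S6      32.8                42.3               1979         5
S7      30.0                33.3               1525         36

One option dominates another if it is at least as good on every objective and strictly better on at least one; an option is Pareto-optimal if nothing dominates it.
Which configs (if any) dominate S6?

S7: write latency 30.0≤32.8, read latency 33.3≤42.3, cost 1525≤1979, storage 36≥5 — dominates S6.
Others (S1, S2, S3, S4, S5) are each worse than S6 on at least one objective.

S7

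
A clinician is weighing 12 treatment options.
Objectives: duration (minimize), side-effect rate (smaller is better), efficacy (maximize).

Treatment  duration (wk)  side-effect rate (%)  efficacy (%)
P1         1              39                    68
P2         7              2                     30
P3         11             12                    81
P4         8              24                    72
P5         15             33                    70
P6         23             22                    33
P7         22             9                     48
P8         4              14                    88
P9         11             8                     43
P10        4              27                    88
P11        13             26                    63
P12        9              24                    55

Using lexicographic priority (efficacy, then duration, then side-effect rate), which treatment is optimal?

First maximize efficacy: best is 88, kept {P8, P10}.
Then minimize duration: best is 4, kept {P8, P10}.
Then minimize side-effect rate: best is 14, kept {P8}.

P8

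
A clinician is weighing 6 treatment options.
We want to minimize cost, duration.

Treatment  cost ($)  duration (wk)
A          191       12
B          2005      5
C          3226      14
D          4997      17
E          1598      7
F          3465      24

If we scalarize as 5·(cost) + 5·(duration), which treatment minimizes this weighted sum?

A

A: 5·191 + 5·12 = 1015
B: 5·2005 + 5·5 = 10050
C: 5·3226 + 5·14 = 16200
D: 5·4997 + 5·17 = 25070
E: 5·1598 + 5·7 = 8025
F: 5·3465 + 5·24 = 17445
Lowest: A at 1015.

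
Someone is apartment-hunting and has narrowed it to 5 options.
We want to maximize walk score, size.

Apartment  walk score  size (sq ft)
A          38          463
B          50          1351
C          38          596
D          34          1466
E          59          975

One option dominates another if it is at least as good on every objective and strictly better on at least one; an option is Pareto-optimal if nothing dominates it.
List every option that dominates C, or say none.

B, E

B: walk score 50≥38, size 1351≥596 — dominates C.
E: walk score 59≥38, size 975≥596 — dominates C.
Others (A, D) are each worse than C on at least one objective.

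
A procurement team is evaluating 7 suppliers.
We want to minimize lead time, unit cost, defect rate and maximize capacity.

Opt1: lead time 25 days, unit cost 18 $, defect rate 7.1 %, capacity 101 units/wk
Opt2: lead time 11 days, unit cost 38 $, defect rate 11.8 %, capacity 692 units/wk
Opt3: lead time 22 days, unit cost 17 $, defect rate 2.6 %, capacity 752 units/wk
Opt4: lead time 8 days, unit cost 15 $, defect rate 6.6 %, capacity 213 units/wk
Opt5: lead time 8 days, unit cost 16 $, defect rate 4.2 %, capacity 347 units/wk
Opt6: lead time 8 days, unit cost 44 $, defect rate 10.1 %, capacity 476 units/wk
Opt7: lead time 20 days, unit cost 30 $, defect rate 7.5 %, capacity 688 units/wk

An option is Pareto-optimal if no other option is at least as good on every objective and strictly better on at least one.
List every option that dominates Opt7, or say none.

Opt1: worse on lead time (25 vs 20).
Opt2: worse on unit cost (38 vs 30).
Opt3: worse on lead time (22 vs 20).
Opt4: worse on capacity (213 vs 688).
Opt5: worse on capacity (347 vs 688).
Opt6: worse on unit cost (44 vs 30).
No option dominates Opt7.

none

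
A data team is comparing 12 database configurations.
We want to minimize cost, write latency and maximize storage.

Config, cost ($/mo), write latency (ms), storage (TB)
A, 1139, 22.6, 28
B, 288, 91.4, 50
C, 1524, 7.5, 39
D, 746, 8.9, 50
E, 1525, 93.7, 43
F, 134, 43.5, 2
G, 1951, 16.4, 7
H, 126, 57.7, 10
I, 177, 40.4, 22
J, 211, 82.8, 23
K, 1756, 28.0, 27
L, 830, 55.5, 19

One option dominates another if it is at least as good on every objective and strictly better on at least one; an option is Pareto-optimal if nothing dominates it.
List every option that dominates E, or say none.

B: cost 288≤1525, write latency 91.4≤93.7, storage 50≥43 — dominates E.
D: cost 746≤1525, write latency 8.9≤93.7, storage 50≥43 — dominates E.
Others (A, C, F, G, H, I, J, K, L) are each worse than E on at least one objective.

B, D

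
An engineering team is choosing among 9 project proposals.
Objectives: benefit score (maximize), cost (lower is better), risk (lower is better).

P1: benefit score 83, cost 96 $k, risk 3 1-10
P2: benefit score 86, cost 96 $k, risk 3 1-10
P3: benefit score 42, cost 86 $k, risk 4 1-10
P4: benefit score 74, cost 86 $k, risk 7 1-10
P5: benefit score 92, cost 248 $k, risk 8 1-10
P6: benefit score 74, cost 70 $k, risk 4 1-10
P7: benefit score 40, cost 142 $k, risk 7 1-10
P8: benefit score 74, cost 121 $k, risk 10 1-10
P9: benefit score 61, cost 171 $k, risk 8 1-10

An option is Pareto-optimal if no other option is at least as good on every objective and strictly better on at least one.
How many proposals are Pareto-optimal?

3

P1: dominated by P2 (benefit score 86≥83, cost 96≤96, risk 3≤3).
P2: not dominated.
P3: dominated by P6 (benefit score 74≥42, cost 70≤86, risk 4≤4).
P4: dominated by P6 (benefit score 74≥74, cost 70≤86, risk 4≤7).
P5: not dominated (best benefit score).
P6: not dominated (best cost).
P7: dominated by P1 (benefit score 83≥40, cost 96≤142, risk 3≤7).
P8: dominated by P1 (benefit score 83≥74, cost 96≤121, risk 3≤10).
P9: dominated by P1 (benefit score 83≥61, cost 96≤171, risk 3≤8).
Pareto-optimal: P2, P5, P6 → 3.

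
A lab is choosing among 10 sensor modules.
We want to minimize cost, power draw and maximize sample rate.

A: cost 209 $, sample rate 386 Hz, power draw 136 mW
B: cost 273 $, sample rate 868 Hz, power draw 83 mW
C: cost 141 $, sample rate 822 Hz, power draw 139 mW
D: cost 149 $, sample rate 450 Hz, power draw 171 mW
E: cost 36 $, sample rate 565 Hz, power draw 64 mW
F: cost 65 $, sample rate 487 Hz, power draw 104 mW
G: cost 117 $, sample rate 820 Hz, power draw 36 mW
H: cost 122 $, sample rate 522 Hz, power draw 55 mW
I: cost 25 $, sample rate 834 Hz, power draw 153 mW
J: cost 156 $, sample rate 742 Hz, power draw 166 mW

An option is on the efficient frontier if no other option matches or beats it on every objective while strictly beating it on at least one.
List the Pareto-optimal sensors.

A: dominated by E (cost 36≤209, sample rate 565≥386, power draw 64≤136).
B: not dominated (best sample rate).
C: not dominated.
D: dominated by C (cost 141≤149, sample rate 822≥450, power draw 139≤171).
E: not dominated.
F: dominated by E (cost 36≤65, sample rate 565≥487, power draw 64≤104).
G: not dominated (best power draw).
H: dominated by G (cost 117≤122, sample rate 820≥522, power draw 36≤55).
I: not dominated (best cost).
J: dominated by C (cost 141≤156, sample rate 822≥742, power draw 139≤166).

B, C, E, G, I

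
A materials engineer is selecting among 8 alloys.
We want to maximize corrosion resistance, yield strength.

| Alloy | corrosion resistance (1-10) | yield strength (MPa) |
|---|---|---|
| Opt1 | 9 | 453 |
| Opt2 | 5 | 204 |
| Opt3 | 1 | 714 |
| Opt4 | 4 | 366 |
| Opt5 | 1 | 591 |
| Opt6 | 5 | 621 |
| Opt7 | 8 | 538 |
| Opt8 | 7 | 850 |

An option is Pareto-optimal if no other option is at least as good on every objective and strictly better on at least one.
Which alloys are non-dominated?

Opt1, Opt7, Opt8

Opt1: not dominated (best corrosion resistance).
Opt2: dominated by Opt1 (corrosion resistance 9≥5, yield strength 453≥204).
Opt3: dominated by Opt8 (corrosion resistance 7≥1, yield strength 850≥714).
Opt4: dominated by Opt1 (corrosion resistance 9≥4, yield strength 453≥366).
Opt5: dominated by Opt3 (corrosion resistance 1≥1, yield strength 714≥591).
Opt6: dominated by Opt8 (corrosion resistance 7≥5, yield strength 850≥621).
Opt7: not dominated.
Opt8: not dominated (best yield strength).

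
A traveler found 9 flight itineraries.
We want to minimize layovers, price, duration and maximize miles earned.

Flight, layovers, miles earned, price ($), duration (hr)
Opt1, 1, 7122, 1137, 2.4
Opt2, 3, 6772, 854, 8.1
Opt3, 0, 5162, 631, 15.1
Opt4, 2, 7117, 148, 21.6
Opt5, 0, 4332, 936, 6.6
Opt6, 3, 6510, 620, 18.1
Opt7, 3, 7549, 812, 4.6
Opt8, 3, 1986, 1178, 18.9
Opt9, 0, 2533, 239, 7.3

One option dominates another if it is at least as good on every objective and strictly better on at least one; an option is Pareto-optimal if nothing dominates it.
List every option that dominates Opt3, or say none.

Opt1: worse on layovers (1 vs 0).
Opt2: worse on layovers (3 vs 0).
Opt4: worse on layovers (2 vs 0).
Opt5: worse on miles earned (4332 vs 5162).
Opt6: worse on layovers (3 vs 0).
Opt7: worse on layovers (3 vs 0).
Opt8: worse on layovers (3 vs 0).
Opt9: worse on miles earned (2533 vs 5162).
No option dominates Opt3.

none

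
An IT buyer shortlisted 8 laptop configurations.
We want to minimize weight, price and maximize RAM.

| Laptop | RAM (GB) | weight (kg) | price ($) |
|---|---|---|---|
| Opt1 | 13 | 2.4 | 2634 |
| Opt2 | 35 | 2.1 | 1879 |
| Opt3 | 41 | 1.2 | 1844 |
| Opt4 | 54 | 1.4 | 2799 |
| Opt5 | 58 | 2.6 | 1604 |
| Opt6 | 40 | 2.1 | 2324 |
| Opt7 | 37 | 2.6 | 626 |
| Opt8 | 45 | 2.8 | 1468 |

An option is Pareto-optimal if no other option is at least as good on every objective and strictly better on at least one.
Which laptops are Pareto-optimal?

Opt1: dominated by Opt2 (RAM 35≥13, weight 2.1≤2.4, price 1879≤2634).
Opt2: dominated by Opt3 (RAM 41≥35, weight 1.2≤2.1, price 1844≤1879).
Opt3: not dominated (best weight).
Opt4: not dominated.
Opt5: not dominated (best RAM).
Opt6: dominated by Opt3 (RAM 41≥40, weight 1.2≤2.1, price 1844≤2324).
Opt7: not dominated (best price).
Opt8: not dominated.

Opt3, Opt4, Opt5, Opt7, Opt8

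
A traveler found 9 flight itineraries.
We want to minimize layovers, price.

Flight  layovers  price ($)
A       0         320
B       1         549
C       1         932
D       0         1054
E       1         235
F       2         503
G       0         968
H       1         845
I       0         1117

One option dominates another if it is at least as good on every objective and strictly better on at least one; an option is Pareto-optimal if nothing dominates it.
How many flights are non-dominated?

A: not dominated.
B: dominated by A (layovers 0≤1, price 320≤549).
C: dominated by A (layovers 0≤1, price 320≤932).
D: dominated by A (layovers 0≤0, price 320≤1054).
E: not dominated (best price).
F: dominated by A (layovers 0≤2, price 320≤503).
G: dominated by A (layovers 0≤0, price 320≤968).
H: dominated by A (layovers 0≤1, price 320≤845).
I: dominated by A (layovers 0≤0, price 320≤1117).
Pareto-optimal: A, E → 2.

2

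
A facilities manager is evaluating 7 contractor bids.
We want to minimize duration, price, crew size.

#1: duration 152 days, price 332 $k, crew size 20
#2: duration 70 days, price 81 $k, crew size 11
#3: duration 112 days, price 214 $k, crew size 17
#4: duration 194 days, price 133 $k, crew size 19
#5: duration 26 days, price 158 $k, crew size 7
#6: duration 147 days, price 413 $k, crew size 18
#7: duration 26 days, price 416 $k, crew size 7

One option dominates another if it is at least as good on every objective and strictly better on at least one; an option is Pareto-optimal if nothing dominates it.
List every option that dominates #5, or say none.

#1: worse on duration (152 vs 26).
#2: worse on duration (70 vs 26).
#3: worse on duration (112 vs 26).
#4: worse on duration (194 vs 26).
#6: worse on duration (147 vs 26).
#7: worse on price (416 vs 158).
No option dominates #5.

none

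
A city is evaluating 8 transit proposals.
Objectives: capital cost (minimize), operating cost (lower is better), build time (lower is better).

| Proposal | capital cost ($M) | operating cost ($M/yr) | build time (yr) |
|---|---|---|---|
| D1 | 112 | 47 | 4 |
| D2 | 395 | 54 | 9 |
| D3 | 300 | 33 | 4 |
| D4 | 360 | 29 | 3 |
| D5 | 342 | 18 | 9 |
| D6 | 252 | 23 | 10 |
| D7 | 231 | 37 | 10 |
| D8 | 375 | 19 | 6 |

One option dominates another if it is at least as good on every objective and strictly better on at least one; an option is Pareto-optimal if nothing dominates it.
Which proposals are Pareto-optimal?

D1, D3, D4, D5, D6, D7, D8

D1: not dominated (best capital cost).
D2: dominated by D1 (capital cost 112≤395, operating cost 47≤54, build time 4≤9).
D3: not dominated.
D4: not dominated (best build time).
D5: not dominated (best operating cost).
D6: not dominated.
D7: not dominated.
D8: not dominated.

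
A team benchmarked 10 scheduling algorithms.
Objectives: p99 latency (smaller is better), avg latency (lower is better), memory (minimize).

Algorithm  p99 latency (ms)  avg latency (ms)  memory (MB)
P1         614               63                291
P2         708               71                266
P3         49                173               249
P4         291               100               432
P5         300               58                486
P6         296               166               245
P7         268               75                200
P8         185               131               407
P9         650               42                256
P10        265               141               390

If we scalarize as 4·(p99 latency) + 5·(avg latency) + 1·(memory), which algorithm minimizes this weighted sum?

P1: 4·614 + 5·63 + 1·291 = 3062
P2: 4·708 + 5·71 + 1·266 = 3453
P3: 4·49 + 5·173 + 1·249 = 1310
P4: 4·291 + 5·100 + 1·432 = 2096
P5: 4·300 + 5·58 + 1·486 = 1976
P6: 4·296 + 5·166 + 1·245 = 2259
P7: 4·268 + 5·75 + 1·200 = 1647
P8: 4·185 + 5·131 + 1·407 = 1802
P9: 4·650 + 5·42 + 1·256 = 3066
P10: 4·265 + 5·141 + 1·390 = 2155
Lowest: P3 at 1310.

P3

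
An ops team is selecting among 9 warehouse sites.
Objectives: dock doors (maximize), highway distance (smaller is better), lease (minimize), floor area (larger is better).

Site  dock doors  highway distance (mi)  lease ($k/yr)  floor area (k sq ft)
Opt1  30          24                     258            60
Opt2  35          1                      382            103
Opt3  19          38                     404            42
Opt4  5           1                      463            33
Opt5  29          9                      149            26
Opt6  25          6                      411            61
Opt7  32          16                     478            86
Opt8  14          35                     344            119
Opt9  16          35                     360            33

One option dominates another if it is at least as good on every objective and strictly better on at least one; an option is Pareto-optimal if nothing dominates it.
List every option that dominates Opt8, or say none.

none

Opt1: worse on floor area (60 vs 119).
Opt2: worse on lease (382 vs 344).
Opt3: worse on highway distance (38 vs 35).
Opt4: worse on dock doors (5 vs 14).
Opt5: worse on floor area (26 vs 119).
Opt6: worse on lease (411 vs 344).
Opt7: worse on lease (478 vs 344).
Opt9: worse on lease (360 vs 344).
No option dominates Opt8.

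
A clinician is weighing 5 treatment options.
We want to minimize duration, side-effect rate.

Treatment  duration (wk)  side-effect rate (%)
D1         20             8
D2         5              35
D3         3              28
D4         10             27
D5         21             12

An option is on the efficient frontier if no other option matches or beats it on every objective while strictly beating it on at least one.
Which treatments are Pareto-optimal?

D1, D3, D4

D1: not dominated (best side-effect rate).
D2: dominated by D3 (duration 3≤5, side-effect rate 28≤35).
D3: not dominated (best duration).
D4: not dominated.
D5: dominated by D1 (duration 20≤21, side-effect rate 8≤12).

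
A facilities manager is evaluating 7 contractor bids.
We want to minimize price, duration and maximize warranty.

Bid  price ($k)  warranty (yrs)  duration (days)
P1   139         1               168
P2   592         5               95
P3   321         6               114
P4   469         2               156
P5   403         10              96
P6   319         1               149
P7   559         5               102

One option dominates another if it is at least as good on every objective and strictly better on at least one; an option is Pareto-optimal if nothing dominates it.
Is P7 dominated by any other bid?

P5 vs P7: price 403≤559, warranty 10≥5, duration 96≤102 — P5 is at least as good on every objective and strictly better on at least one, so P5 dominates P7.

Yes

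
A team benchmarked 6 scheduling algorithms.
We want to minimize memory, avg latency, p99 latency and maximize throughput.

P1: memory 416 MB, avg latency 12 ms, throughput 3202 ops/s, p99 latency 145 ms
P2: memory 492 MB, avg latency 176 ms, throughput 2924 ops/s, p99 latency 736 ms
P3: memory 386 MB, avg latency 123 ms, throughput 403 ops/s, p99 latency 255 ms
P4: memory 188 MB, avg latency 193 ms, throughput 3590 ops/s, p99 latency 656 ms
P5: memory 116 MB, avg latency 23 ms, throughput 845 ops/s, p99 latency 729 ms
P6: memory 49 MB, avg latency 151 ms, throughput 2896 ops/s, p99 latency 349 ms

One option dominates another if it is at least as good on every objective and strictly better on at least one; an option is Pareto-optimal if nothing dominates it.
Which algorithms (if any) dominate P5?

none

P1: worse on memory (416 vs 116).
P2: worse on memory (492 vs 116).
P3: worse on memory (386 vs 116).
P4: worse on memory (188 vs 116).
P6: worse on avg latency (151 vs 23).
No option dominates P5.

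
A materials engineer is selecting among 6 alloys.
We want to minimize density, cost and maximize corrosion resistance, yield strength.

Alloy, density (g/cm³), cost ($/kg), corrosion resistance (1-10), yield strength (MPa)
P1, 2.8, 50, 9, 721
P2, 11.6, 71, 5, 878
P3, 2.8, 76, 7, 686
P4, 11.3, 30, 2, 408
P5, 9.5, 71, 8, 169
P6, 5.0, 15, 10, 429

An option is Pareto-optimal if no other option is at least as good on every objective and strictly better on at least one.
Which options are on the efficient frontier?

P1: not dominated.
P2: not dominated (best yield strength).
P3: dominated by P1 (density 2.8≤2.8, cost 50≤76, corrosion resistance 9≥7, yield strength 721≥686).
P4: dominated by P6 (density 5.0≤11.3, cost 15≤30, corrosion resistance 10≥2, yield strength 429≥408).
P5: dominated by P1 (density 2.8≤9.5, cost 50≤71, corrosion resistance 9≥8, yield strength 721≥169).
P6: not dominated (best cost).

P1, P2, P6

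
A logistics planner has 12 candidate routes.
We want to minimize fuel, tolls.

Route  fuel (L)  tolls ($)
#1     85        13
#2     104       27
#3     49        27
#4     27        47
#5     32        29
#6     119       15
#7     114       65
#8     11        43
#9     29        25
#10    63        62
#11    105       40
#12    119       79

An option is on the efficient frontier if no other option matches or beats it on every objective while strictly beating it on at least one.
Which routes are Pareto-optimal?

#1, #8, #9

#1: not dominated (best tolls).
#2: dominated by #1 (fuel 85≤104, tolls 13≤27).
#3: dominated by #9 (fuel 29≤49, tolls 25≤27).
#4: dominated by #8 (fuel 11≤27, tolls 43≤47).
#5: dominated by #9 (fuel 29≤32, tolls 25≤29).
#6: dominated by #1 (fuel 85≤119, tolls 13≤15).
#7: dominated by #1 (fuel 85≤114, tolls 13≤65).
#8: not dominated (best fuel).
#9: not dominated.
#10: dominated by #3 (fuel 49≤63, tolls 27≤62).
#11: dominated by #1 (fuel 85≤105, tolls 13≤40).
#12: dominated by #1 (fuel 85≤119, tolls 13≤79).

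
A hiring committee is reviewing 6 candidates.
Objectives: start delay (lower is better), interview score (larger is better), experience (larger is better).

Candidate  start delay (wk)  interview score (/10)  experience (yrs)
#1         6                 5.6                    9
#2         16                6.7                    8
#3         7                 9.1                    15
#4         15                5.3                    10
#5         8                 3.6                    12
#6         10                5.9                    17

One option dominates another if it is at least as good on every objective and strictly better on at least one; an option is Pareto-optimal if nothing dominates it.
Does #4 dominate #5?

#4 vs #5: #4 is worse on start delay (15 vs 8), so it does not dominate #5.

No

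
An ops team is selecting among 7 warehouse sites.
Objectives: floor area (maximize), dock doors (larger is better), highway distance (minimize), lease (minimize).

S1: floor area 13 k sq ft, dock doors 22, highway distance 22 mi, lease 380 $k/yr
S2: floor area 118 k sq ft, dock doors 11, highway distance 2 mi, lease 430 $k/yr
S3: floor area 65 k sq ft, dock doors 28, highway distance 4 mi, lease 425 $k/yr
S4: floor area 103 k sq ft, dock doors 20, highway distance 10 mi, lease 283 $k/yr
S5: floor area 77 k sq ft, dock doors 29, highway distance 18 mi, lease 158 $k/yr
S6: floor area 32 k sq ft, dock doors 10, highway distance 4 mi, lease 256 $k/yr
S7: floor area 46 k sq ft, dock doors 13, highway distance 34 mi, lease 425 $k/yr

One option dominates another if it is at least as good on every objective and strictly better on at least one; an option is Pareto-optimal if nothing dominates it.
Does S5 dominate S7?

S5 vs S7: floor area 77≥46, dock doors 29≥13, highway distance 18≤34, lease 158≤425 — S5 is at least as good on every objective with at least one strict improvement.

Yes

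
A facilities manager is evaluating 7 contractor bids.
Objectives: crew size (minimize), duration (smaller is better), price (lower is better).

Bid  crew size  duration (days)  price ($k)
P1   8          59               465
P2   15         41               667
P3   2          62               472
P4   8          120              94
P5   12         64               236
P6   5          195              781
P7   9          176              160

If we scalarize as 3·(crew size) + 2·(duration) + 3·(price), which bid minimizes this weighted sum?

P1: 3·8 + 2·59 + 3·465 = 1537
P2: 3·15 + 2·41 + 3·667 = 2128
P3: 3·2 + 2·62 + 3·472 = 1546
P4: 3·8 + 2·120 + 3·94 = 546
P5: 3·12 + 2·64 + 3·236 = 872
P6: 3·5 + 2·195 + 3·781 = 2748
P7: 3·9 + 2·176 + 3·160 = 859
Lowest: P4 at 546.

P4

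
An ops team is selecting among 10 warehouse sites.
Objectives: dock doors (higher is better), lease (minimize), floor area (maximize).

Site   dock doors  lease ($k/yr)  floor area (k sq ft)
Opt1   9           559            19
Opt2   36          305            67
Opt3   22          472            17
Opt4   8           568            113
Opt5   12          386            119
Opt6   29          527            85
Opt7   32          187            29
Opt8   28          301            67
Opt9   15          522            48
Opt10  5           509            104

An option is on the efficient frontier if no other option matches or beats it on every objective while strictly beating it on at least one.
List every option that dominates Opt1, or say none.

Opt2, Opt5, Opt6, Opt7, Opt8, Opt9

Opt2: dock doors 36≥9, lease 305≤559, floor area 67≥19 — dominates Opt1.
Opt5: dock doors 12≥9, lease 386≤559, floor area 119≥19 — dominates Opt1.
Opt6: dock doors 29≥9, lease 527≤559, floor area 85≥19 — dominates Opt1.
Opt7: dock doors 32≥9, lease 187≤559, floor area 29≥19 — dominates Opt1.
Opt8: dock doors 28≥9, lease 301≤559, floor area 67≥19 — dominates Opt1.
Opt9: dock doors 15≥9, lease 522≤559, floor area 48≥19 — dominates Opt1.
Others (Opt3, Opt4, Opt10) are each worse than Opt1 on at least one objective.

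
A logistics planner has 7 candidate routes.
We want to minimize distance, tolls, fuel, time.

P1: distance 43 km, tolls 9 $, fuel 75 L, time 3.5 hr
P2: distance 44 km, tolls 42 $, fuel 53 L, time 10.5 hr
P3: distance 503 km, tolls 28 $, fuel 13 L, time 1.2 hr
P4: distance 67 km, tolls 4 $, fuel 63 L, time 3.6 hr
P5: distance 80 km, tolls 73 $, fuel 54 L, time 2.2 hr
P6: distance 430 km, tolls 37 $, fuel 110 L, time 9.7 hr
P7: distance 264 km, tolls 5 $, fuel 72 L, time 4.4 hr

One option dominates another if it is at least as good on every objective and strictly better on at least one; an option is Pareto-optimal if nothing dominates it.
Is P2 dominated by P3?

No

P3 vs P2: P3 is worse on distance (503 vs 44), so it does not dominate P2.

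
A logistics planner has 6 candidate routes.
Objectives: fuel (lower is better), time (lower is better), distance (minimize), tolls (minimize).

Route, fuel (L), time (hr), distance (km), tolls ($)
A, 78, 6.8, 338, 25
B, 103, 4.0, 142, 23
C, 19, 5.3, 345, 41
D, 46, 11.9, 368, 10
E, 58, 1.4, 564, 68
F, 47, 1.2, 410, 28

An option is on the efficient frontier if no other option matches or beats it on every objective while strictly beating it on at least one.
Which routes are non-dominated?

A: not dominated.
B: not dominated (best distance).
C: not dominated (best fuel).
D: not dominated (best tolls).
E: dominated by F (fuel 47≤58, time 1.2≤1.4, distance 410≤564, tolls 28≤68).
F: not dominated (best time).

A, B, C, D, F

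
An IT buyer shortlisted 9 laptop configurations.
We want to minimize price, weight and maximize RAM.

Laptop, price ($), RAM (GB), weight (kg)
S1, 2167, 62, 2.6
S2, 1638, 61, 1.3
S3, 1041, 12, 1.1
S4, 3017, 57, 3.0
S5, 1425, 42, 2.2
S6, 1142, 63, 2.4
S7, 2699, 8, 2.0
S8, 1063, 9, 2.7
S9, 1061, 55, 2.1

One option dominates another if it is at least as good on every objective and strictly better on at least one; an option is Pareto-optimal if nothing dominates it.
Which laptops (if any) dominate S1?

S6

S6: price 1142≤2167, RAM 63≥62, weight 2.4≤2.6 — dominates S1.
Others (S2, S3, S4, S5, S7, S8, S9) are each worse than S1 on at least one objective.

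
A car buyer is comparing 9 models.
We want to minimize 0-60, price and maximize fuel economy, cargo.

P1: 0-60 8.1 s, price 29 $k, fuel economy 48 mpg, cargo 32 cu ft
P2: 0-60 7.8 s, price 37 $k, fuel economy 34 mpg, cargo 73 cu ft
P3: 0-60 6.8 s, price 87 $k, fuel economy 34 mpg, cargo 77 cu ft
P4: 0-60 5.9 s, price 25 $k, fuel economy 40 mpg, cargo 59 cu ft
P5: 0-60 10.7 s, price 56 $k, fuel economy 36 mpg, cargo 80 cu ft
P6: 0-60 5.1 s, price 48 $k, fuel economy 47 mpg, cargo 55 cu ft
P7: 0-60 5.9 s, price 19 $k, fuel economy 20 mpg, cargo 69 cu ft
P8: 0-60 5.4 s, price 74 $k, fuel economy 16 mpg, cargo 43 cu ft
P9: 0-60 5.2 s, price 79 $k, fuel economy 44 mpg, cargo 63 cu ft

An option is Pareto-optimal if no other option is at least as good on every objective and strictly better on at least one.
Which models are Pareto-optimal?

P1, P2, P3, P4, P5, P6, P7, P9

P1: not dominated (best fuel economy).
P2: not dominated.
P3: not dominated.
P4: not dominated.
P5: not dominated (best cargo).
P6: not dominated (best 0-60).
P7: not dominated (best price).
P8: dominated by P6 (0-60 5.1≤5.4, price 48≤74, fuel economy 47≥16, cargo 55≥43).
P9: not dominated.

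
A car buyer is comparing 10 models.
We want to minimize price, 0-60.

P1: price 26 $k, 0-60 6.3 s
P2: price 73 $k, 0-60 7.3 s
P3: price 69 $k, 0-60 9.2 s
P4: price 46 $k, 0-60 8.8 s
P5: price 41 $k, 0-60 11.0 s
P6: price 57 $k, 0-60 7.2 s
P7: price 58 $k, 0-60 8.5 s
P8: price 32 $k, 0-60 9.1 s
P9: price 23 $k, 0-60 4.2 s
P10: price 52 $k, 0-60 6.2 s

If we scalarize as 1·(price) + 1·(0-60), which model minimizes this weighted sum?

P1: 1·26 + 1·6.3 = 32.3
P2: 1·73 + 1·7.3 = 80.3
P3: 1·69 + 1·9.2 = 78.2
P4: 1·46 + 1·8.8 = 54.8
P5: 1·41 + 1·11.0 = 52.0
P6: 1·57 + 1·7.2 = 64.2
P7: 1·58 + 1·8.5 = 66.5
P8: 1·32 + 1·9.1 = 41.1
P9: 1·23 + 1·4.2 = 27.2
P10: 1·52 + 1·6.2 = 58.2
Lowest: P9 at 27.2.

P9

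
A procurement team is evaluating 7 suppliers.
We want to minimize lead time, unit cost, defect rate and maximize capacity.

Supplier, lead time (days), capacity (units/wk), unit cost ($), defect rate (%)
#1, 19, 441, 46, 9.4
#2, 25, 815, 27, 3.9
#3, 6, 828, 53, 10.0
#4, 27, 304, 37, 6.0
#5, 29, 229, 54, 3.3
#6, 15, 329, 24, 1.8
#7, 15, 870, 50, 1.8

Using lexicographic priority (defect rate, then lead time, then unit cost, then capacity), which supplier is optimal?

First minimize defect rate: best is 1.8, kept {#6, #7}.
Then minimize lead time: best is 15, kept {#6, #7}.
Then minimize unit cost: best is 24, kept {#6}.

#6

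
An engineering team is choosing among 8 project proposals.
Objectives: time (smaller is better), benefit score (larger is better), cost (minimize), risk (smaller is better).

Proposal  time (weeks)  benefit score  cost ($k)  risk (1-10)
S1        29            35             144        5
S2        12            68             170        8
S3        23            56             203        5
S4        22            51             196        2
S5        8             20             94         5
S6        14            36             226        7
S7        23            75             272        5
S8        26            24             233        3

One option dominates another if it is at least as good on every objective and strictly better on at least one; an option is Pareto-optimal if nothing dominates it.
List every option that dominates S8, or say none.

S4: time 22≤26, benefit score 51≥24, cost 196≤233, risk 2≤3 — dominates S8.
Others (S1, S2, S3, S5, S6, S7) are each worse than S8 on at least one objective.

S4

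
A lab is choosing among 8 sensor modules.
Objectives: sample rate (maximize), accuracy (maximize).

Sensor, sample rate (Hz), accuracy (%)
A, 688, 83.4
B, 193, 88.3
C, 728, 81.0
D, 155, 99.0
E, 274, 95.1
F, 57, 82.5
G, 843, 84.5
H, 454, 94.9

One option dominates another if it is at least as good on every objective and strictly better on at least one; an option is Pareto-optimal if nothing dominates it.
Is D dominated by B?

B vs D: B is worse on accuracy (88.3 vs 99.0), so it does not dominate D.

No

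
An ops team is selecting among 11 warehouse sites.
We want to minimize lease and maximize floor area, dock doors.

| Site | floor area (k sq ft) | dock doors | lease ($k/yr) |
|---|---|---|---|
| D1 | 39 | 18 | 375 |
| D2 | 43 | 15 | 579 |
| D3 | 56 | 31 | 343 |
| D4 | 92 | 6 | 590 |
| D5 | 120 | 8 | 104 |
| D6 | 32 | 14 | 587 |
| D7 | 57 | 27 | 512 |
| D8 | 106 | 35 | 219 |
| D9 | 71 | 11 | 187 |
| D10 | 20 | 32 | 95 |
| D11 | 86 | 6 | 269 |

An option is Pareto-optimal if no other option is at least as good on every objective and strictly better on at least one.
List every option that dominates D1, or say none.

D3, D8

D3: floor area 56≥39, dock doors 31≥18, lease 343≤375 — dominates D1.
D8: floor area 106≥39, dock doors 35≥18, lease 219≤375 — dominates D1.
Others (D2, D4, D5, D6, D7, D9, D10, D11) are each worse than D1 on at least one objective.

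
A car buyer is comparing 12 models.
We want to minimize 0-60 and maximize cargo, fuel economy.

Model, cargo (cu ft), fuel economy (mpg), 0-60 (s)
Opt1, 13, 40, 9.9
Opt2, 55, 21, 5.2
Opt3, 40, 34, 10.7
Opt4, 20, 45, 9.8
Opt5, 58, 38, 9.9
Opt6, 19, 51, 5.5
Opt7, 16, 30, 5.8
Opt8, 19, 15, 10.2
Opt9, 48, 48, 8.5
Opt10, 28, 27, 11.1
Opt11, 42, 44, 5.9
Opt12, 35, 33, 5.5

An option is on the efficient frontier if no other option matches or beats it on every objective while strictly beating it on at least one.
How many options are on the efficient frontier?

Opt1: dominated by Opt4 (cargo 20≥13, fuel economy 45≥40, 0-60 9.8≤9.9).
Opt2: not dominated (best 0-60).
Opt3: dominated by Opt5 (cargo 58≥40, fuel economy 38≥34, 0-60 9.9≤10.7).
Opt4: dominated by Opt9 (cargo 48≥20, fuel economy 48≥45, 0-60 8.5≤9.8).
Opt5: not dominated (best cargo).
Opt6: not dominated (best fuel economy).
Opt7: dominated by Opt6 (cargo 19≥16, fuel economy 51≥30, 0-60 5.5≤5.8).
Opt8: dominated by Opt2 (cargo 55≥19, fuel economy 21≥15, 0-60 5.2≤10.2).
Opt9: not dominated.
Opt10: dominated by Opt3 (cargo 40≥28, fuel economy 34≥27, 0-60 10.7≤11.1).
Opt11: not dominated.
Opt12: not dominated.
Pareto-optimal: Opt2, Opt5, Opt6, Opt9, Opt11, Opt12 → 6.

6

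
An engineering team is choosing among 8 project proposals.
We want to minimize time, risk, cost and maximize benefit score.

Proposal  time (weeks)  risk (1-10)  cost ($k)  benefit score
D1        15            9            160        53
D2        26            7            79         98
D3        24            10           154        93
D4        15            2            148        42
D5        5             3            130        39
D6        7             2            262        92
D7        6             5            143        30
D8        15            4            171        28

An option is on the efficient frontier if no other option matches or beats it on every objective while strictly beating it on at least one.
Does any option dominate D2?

D1: worse on risk (9 vs 7).
D3: worse on risk (10 vs 7).
D4: worse on cost (148 vs 79).
D5: worse on cost (130 vs 79).
D6: worse on cost (262 vs 79).
D7: worse on cost (143 vs 79).
D8: worse on cost (171 vs 79).
No option is at least as good as D2 on every objective and strictly better on one.

No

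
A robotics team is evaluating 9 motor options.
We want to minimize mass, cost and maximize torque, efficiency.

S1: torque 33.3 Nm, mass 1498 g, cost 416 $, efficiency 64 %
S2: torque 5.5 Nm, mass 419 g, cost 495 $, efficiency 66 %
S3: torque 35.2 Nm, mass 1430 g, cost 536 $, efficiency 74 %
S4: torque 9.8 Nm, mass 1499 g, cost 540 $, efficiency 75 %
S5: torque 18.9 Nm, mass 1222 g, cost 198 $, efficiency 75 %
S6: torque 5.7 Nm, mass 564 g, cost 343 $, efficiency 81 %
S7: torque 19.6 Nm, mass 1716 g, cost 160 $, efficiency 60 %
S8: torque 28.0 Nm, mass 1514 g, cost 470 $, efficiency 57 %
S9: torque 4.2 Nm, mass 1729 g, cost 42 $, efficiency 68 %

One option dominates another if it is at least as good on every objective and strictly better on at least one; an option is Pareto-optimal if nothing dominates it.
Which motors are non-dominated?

S1, S2, S3, S5, S6, S7, S9

S1: not dominated.
S2: not dominated (best mass).
S3: not dominated (best torque).
S4: dominated by S5 (torque 18.9≥9.8, mass 1222≤1499, cost 198≤540, efficiency 75≥75).
S5: not dominated.
S6: not dominated (best efficiency).
S7: not dominated.
S8: dominated by S1 (torque 33.3≥28.0, mass 1498≤1514, cost 416≤470, efficiency 64≥57).
S9: not dominated (best cost).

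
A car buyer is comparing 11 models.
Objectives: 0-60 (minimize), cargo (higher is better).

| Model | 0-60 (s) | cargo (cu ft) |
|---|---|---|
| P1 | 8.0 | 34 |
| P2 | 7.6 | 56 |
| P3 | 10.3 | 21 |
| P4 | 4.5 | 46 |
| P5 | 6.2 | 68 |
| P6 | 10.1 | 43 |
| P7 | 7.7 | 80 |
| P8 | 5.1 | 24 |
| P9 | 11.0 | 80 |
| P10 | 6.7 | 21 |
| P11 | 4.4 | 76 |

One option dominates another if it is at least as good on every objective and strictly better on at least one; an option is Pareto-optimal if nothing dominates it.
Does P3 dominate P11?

No

P3 vs P11: P3 is worse on 0-60 (10.3 vs 4.4), so it does not dominate P11.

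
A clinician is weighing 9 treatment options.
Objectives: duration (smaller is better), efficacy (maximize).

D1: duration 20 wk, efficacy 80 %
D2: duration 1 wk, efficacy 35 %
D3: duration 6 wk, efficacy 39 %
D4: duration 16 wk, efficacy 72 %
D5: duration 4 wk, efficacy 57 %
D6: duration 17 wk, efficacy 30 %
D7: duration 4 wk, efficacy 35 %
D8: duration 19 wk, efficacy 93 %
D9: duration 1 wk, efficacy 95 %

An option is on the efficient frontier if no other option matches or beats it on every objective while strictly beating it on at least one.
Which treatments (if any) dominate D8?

D9

D9: duration 1≤19, efficacy 95≥93 — dominates D8.
Others (D1, D2, D3, D4, D5, D6, D7) are each worse than D8 on at least one objective.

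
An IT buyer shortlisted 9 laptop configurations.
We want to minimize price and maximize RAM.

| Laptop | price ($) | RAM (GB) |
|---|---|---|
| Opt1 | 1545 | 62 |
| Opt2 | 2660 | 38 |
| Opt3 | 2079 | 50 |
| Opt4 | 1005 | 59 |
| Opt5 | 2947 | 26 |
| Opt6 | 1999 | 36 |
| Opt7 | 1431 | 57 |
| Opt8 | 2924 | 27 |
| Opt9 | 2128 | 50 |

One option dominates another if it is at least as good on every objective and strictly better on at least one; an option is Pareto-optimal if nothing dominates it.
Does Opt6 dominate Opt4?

Opt6 vs Opt4: Opt6 is worse on price (1999 vs 1005), so it does not dominate Opt4.

No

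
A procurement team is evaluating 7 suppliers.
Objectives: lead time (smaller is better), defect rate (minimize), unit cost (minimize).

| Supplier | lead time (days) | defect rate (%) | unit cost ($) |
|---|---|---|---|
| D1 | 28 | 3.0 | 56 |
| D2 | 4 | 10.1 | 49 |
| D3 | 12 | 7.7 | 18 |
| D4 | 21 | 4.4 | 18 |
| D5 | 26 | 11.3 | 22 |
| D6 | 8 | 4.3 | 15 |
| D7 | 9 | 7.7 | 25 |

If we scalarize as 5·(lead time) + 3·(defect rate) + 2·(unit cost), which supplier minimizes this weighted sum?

D6

D1: 5·28 + 3·3.0 + 2·56 = 261.0
D2: 5·4 + 3·10.1 + 2·49 = 148.3
D3: 5·12 + 3·7.7 + 2·18 = 119.1
D4: 5·21 + 3·4.4 + 2·18 = 154.2
D5: 5·26 + 3·11.3 + 2·22 = 207.9
D6: 5·8 + 3·4.3 + 2·15 = 82.9
D7: 5·9 + 3·7.7 + 2·25 = 118.1
Lowest: D6 at 82.9.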